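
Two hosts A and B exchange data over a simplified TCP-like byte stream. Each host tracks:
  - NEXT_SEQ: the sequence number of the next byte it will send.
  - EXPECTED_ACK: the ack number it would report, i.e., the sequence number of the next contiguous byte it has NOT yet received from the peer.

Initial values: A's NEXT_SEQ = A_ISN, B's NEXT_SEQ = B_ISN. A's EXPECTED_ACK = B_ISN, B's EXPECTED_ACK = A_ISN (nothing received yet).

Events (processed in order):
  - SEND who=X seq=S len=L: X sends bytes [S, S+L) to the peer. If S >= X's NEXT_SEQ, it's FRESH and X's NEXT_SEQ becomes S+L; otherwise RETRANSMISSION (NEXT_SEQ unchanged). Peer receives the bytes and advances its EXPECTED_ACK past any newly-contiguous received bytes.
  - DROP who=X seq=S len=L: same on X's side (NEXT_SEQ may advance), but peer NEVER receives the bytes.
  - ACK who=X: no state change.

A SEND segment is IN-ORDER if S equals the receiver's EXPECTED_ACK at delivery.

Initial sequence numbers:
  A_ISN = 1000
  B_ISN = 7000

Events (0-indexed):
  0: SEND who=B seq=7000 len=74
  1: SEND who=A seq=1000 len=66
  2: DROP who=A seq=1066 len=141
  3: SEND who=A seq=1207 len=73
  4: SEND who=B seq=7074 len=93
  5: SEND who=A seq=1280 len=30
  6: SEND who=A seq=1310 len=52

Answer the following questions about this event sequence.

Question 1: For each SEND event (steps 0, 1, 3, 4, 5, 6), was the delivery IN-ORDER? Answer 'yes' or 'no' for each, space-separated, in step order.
Step 0: SEND seq=7000 -> in-order
Step 1: SEND seq=1000 -> in-order
Step 3: SEND seq=1207 -> out-of-order
Step 4: SEND seq=7074 -> in-order
Step 5: SEND seq=1280 -> out-of-order
Step 6: SEND seq=1310 -> out-of-order

Answer: yes yes no yes no no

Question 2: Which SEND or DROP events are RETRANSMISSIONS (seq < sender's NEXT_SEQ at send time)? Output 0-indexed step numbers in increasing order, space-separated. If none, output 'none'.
Step 0: SEND seq=7000 -> fresh
Step 1: SEND seq=1000 -> fresh
Step 2: DROP seq=1066 -> fresh
Step 3: SEND seq=1207 -> fresh
Step 4: SEND seq=7074 -> fresh
Step 5: SEND seq=1280 -> fresh
Step 6: SEND seq=1310 -> fresh

Answer: none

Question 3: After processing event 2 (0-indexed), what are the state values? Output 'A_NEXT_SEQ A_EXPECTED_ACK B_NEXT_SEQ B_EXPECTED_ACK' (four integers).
After event 0: A_seq=1000 A_ack=7074 B_seq=7074 B_ack=1000
After event 1: A_seq=1066 A_ack=7074 B_seq=7074 B_ack=1066
After event 2: A_seq=1207 A_ack=7074 B_seq=7074 B_ack=1066

1207 7074 7074 1066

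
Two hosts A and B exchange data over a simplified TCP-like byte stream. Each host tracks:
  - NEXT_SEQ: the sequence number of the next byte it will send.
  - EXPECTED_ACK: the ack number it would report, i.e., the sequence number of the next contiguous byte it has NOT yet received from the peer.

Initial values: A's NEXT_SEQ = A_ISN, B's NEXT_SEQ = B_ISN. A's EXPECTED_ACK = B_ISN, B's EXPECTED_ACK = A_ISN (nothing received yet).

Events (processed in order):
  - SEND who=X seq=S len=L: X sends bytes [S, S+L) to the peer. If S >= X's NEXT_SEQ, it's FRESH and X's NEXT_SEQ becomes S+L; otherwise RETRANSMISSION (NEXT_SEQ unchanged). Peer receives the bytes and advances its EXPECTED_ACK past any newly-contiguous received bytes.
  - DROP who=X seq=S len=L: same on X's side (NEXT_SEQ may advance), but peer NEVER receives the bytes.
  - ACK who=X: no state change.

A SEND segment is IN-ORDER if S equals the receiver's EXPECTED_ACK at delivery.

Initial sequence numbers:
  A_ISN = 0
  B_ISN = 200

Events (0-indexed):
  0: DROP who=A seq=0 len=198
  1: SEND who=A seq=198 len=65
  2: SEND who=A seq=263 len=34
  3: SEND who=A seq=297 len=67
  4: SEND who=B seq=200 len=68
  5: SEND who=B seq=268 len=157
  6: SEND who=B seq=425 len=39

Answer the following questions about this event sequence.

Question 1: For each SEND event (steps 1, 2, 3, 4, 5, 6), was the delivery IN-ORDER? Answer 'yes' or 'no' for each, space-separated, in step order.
Step 1: SEND seq=198 -> out-of-order
Step 2: SEND seq=263 -> out-of-order
Step 3: SEND seq=297 -> out-of-order
Step 4: SEND seq=200 -> in-order
Step 5: SEND seq=268 -> in-order
Step 6: SEND seq=425 -> in-order

Answer: no no no yes yes yes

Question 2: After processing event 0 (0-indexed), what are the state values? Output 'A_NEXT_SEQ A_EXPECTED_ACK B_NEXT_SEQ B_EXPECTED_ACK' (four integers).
After event 0: A_seq=198 A_ack=200 B_seq=200 B_ack=0

198 200 200 0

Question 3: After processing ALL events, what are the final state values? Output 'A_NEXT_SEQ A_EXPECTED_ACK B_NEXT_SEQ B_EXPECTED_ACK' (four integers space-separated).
Answer: 364 464 464 0

Derivation:
After event 0: A_seq=198 A_ack=200 B_seq=200 B_ack=0
After event 1: A_seq=263 A_ack=200 B_seq=200 B_ack=0
After event 2: A_seq=297 A_ack=200 B_seq=200 B_ack=0
After event 3: A_seq=364 A_ack=200 B_seq=200 B_ack=0
After event 4: A_seq=364 A_ack=268 B_seq=268 B_ack=0
After event 5: A_seq=364 A_ack=425 B_seq=425 B_ack=0
After event 6: A_seq=364 A_ack=464 B_seq=464 B_ack=0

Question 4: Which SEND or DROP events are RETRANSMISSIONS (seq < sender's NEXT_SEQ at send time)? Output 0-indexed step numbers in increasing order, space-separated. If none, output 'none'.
Answer: none

Derivation:
Step 0: DROP seq=0 -> fresh
Step 1: SEND seq=198 -> fresh
Step 2: SEND seq=263 -> fresh
Step 3: SEND seq=297 -> fresh
Step 4: SEND seq=200 -> fresh
Step 5: SEND seq=268 -> fresh
Step 6: SEND seq=425 -> fresh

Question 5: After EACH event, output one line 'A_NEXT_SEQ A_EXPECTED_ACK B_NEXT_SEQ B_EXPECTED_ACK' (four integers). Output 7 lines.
198 200 200 0
263 200 200 0
297 200 200 0
364 200 200 0
364 268 268 0
364 425 425 0
364 464 464 0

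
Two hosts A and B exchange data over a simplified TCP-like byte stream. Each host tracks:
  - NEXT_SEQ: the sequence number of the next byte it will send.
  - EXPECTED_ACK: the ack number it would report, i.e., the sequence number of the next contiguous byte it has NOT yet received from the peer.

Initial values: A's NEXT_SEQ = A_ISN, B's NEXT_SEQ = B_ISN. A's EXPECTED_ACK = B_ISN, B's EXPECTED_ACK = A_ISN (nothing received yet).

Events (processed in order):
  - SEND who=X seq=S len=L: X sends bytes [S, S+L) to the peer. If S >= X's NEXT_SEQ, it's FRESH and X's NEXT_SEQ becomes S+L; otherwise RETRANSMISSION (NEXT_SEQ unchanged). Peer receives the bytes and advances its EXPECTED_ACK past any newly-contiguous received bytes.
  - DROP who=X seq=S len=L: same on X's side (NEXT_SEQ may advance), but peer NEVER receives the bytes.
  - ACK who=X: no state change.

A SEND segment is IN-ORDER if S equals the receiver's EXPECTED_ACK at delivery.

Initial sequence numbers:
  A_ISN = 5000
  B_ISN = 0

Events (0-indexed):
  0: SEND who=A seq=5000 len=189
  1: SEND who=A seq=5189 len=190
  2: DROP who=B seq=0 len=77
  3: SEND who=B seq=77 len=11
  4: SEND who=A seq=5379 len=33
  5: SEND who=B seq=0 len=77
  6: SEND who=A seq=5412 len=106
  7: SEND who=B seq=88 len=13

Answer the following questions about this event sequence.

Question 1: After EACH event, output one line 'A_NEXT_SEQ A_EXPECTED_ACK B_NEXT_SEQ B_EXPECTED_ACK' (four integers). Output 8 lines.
5189 0 0 5189
5379 0 0 5379
5379 0 77 5379
5379 0 88 5379
5412 0 88 5412
5412 88 88 5412
5518 88 88 5518
5518 101 101 5518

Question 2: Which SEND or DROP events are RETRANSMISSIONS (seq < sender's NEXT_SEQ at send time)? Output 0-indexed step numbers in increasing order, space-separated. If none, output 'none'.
Step 0: SEND seq=5000 -> fresh
Step 1: SEND seq=5189 -> fresh
Step 2: DROP seq=0 -> fresh
Step 3: SEND seq=77 -> fresh
Step 4: SEND seq=5379 -> fresh
Step 5: SEND seq=0 -> retransmit
Step 6: SEND seq=5412 -> fresh
Step 7: SEND seq=88 -> fresh

Answer: 5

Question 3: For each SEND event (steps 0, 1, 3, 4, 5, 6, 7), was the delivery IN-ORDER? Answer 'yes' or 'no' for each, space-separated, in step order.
Step 0: SEND seq=5000 -> in-order
Step 1: SEND seq=5189 -> in-order
Step 3: SEND seq=77 -> out-of-order
Step 4: SEND seq=5379 -> in-order
Step 5: SEND seq=0 -> in-order
Step 6: SEND seq=5412 -> in-order
Step 7: SEND seq=88 -> in-order

Answer: yes yes no yes yes yes yes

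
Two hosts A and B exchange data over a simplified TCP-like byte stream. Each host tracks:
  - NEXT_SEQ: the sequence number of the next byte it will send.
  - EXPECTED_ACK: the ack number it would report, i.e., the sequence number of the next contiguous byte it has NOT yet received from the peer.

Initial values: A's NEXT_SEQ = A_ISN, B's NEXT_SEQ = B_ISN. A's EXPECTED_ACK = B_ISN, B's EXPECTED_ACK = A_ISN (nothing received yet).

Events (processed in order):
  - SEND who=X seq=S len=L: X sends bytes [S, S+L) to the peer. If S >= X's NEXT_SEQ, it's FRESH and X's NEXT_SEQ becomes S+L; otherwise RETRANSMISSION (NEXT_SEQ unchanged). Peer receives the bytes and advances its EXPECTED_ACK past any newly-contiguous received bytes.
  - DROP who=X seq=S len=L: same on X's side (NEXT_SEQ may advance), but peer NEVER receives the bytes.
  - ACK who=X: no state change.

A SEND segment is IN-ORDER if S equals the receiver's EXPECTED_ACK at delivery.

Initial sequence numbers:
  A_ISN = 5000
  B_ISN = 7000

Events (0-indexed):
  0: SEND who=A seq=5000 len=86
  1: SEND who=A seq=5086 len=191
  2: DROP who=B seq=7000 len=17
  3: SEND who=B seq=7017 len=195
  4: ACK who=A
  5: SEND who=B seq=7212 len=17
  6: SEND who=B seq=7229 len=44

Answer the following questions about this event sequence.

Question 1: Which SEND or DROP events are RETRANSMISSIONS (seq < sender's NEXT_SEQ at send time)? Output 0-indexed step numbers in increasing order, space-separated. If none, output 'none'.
Answer: none

Derivation:
Step 0: SEND seq=5000 -> fresh
Step 1: SEND seq=5086 -> fresh
Step 2: DROP seq=7000 -> fresh
Step 3: SEND seq=7017 -> fresh
Step 5: SEND seq=7212 -> fresh
Step 6: SEND seq=7229 -> fresh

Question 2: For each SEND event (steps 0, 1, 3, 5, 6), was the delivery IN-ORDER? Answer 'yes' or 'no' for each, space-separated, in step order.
Answer: yes yes no no no

Derivation:
Step 0: SEND seq=5000 -> in-order
Step 1: SEND seq=5086 -> in-order
Step 3: SEND seq=7017 -> out-of-order
Step 5: SEND seq=7212 -> out-of-order
Step 6: SEND seq=7229 -> out-of-order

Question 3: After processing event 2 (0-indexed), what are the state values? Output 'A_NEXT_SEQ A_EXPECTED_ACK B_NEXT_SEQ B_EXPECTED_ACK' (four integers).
After event 0: A_seq=5086 A_ack=7000 B_seq=7000 B_ack=5086
After event 1: A_seq=5277 A_ack=7000 B_seq=7000 B_ack=5277
After event 2: A_seq=5277 A_ack=7000 B_seq=7017 B_ack=5277

5277 7000 7017 5277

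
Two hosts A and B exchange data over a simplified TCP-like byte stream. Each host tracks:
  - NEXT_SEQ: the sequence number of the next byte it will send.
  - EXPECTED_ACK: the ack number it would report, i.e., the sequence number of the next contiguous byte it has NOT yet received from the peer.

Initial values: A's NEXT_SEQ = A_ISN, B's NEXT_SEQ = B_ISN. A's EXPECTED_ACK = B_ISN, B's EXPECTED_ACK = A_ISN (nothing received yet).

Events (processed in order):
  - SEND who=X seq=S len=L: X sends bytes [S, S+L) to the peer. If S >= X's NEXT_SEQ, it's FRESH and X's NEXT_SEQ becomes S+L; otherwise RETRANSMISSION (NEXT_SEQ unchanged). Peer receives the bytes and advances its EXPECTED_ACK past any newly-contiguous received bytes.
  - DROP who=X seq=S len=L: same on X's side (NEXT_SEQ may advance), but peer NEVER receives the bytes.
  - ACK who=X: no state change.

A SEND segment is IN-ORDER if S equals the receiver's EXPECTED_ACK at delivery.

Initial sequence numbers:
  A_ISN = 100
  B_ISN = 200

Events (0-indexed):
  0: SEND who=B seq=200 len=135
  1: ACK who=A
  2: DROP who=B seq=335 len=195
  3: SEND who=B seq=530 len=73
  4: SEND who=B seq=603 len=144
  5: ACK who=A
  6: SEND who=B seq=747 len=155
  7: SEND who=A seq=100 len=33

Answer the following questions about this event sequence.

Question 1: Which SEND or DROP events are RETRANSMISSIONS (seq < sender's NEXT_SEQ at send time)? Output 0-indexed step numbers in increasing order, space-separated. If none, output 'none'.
Answer: none

Derivation:
Step 0: SEND seq=200 -> fresh
Step 2: DROP seq=335 -> fresh
Step 3: SEND seq=530 -> fresh
Step 4: SEND seq=603 -> fresh
Step 6: SEND seq=747 -> fresh
Step 7: SEND seq=100 -> fresh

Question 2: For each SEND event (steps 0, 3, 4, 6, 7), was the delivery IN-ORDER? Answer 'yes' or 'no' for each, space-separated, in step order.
Answer: yes no no no yes

Derivation:
Step 0: SEND seq=200 -> in-order
Step 3: SEND seq=530 -> out-of-order
Step 4: SEND seq=603 -> out-of-order
Step 6: SEND seq=747 -> out-of-order
Step 7: SEND seq=100 -> in-order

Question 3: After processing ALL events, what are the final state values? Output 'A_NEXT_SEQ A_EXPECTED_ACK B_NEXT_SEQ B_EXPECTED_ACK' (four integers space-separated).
Answer: 133 335 902 133

Derivation:
After event 0: A_seq=100 A_ack=335 B_seq=335 B_ack=100
After event 1: A_seq=100 A_ack=335 B_seq=335 B_ack=100
After event 2: A_seq=100 A_ack=335 B_seq=530 B_ack=100
After event 3: A_seq=100 A_ack=335 B_seq=603 B_ack=100
After event 4: A_seq=100 A_ack=335 B_seq=747 B_ack=100
After event 5: A_seq=100 A_ack=335 B_seq=747 B_ack=100
After event 6: A_seq=100 A_ack=335 B_seq=902 B_ack=100
After event 7: A_seq=133 A_ack=335 B_seq=902 B_ack=133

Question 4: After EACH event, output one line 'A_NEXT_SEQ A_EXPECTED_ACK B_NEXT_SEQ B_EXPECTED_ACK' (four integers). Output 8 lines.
100 335 335 100
100 335 335 100
100 335 530 100
100 335 603 100
100 335 747 100
100 335 747 100
100 335 902 100
133 335 902 133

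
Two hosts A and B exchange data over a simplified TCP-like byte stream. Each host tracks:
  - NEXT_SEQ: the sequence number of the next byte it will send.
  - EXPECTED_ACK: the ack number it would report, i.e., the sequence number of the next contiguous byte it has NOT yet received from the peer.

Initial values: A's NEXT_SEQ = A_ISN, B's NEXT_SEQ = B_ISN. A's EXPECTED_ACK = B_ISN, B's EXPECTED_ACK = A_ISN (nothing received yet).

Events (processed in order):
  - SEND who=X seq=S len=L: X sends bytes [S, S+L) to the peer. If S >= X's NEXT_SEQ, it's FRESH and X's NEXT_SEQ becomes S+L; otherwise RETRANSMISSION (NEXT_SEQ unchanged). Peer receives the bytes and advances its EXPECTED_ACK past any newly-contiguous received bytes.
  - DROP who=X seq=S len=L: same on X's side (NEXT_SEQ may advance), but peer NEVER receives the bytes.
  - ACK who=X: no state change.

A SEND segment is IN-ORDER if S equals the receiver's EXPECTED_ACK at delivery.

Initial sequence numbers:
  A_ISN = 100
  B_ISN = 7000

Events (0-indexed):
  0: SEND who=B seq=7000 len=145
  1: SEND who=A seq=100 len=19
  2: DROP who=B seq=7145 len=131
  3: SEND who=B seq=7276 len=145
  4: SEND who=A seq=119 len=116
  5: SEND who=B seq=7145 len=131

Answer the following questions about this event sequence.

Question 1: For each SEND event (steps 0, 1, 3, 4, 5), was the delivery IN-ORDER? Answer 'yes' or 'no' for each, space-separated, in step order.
Step 0: SEND seq=7000 -> in-order
Step 1: SEND seq=100 -> in-order
Step 3: SEND seq=7276 -> out-of-order
Step 4: SEND seq=119 -> in-order
Step 5: SEND seq=7145 -> in-order

Answer: yes yes no yes yes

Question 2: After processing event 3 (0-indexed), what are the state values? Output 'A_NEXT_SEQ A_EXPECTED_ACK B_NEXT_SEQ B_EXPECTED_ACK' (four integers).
After event 0: A_seq=100 A_ack=7145 B_seq=7145 B_ack=100
After event 1: A_seq=119 A_ack=7145 B_seq=7145 B_ack=119
After event 2: A_seq=119 A_ack=7145 B_seq=7276 B_ack=119
After event 3: A_seq=119 A_ack=7145 B_seq=7421 B_ack=119

119 7145 7421 119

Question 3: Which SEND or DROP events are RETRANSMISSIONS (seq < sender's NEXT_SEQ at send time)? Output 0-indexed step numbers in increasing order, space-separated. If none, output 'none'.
Step 0: SEND seq=7000 -> fresh
Step 1: SEND seq=100 -> fresh
Step 2: DROP seq=7145 -> fresh
Step 3: SEND seq=7276 -> fresh
Step 4: SEND seq=119 -> fresh
Step 5: SEND seq=7145 -> retransmit

Answer: 5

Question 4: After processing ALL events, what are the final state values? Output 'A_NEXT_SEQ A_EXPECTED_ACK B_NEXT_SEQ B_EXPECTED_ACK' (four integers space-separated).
After event 0: A_seq=100 A_ack=7145 B_seq=7145 B_ack=100
After event 1: A_seq=119 A_ack=7145 B_seq=7145 B_ack=119
After event 2: A_seq=119 A_ack=7145 B_seq=7276 B_ack=119
After event 3: A_seq=119 A_ack=7145 B_seq=7421 B_ack=119
After event 4: A_seq=235 A_ack=7145 B_seq=7421 B_ack=235
After event 5: A_seq=235 A_ack=7421 B_seq=7421 B_ack=235

Answer: 235 7421 7421 235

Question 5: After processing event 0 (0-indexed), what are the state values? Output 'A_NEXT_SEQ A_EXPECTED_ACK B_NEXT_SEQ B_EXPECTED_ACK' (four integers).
After event 0: A_seq=100 A_ack=7145 B_seq=7145 B_ack=100

100 7145 7145 100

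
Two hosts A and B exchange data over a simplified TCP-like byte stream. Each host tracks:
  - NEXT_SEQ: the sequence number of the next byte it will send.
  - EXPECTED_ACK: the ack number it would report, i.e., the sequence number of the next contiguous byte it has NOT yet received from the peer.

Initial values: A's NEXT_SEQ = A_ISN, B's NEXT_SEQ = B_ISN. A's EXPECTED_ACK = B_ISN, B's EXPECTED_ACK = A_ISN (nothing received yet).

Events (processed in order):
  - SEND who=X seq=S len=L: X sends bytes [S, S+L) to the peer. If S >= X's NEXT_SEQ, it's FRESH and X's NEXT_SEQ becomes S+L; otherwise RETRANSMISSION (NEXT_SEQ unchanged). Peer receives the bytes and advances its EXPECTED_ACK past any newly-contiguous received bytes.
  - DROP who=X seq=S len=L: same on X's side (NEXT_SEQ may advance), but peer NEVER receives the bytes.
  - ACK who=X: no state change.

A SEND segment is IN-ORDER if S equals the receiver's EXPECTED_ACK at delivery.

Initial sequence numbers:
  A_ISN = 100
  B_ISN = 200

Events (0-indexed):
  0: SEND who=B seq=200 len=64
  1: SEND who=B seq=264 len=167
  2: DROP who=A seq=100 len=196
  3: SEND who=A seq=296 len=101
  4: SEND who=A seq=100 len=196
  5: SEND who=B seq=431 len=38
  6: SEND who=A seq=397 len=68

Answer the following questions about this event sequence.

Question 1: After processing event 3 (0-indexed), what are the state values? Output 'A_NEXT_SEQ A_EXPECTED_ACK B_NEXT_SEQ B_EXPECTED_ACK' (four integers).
After event 0: A_seq=100 A_ack=264 B_seq=264 B_ack=100
After event 1: A_seq=100 A_ack=431 B_seq=431 B_ack=100
After event 2: A_seq=296 A_ack=431 B_seq=431 B_ack=100
After event 3: A_seq=397 A_ack=431 B_seq=431 B_ack=100

397 431 431 100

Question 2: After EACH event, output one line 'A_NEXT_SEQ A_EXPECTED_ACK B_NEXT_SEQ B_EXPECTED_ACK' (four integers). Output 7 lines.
100 264 264 100
100 431 431 100
296 431 431 100
397 431 431 100
397 431 431 397
397 469 469 397
465 469 469 465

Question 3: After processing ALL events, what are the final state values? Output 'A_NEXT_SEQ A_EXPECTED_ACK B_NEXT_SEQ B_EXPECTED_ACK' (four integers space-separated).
Answer: 465 469 469 465

Derivation:
After event 0: A_seq=100 A_ack=264 B_seq=264 B_ack=100
After event 1: A_seq=100 A_ack=431 B_seq=431 B_ack=100
After event 2: A_seq=296 A_ack=431 B_seq=431 B_ack=100
After event 3: A_seq=397 A_ack=431 B_seq=431 B_ack=100
After event 4: A_seq=397 A_ack=431 B_seq=431 B_ack=397
After event 5: A_seq=397 A_ack=469 B_seq=469 B_ack=397
After event 6: A_seq=465 A_ack=469 B_seq=469 B_ack=465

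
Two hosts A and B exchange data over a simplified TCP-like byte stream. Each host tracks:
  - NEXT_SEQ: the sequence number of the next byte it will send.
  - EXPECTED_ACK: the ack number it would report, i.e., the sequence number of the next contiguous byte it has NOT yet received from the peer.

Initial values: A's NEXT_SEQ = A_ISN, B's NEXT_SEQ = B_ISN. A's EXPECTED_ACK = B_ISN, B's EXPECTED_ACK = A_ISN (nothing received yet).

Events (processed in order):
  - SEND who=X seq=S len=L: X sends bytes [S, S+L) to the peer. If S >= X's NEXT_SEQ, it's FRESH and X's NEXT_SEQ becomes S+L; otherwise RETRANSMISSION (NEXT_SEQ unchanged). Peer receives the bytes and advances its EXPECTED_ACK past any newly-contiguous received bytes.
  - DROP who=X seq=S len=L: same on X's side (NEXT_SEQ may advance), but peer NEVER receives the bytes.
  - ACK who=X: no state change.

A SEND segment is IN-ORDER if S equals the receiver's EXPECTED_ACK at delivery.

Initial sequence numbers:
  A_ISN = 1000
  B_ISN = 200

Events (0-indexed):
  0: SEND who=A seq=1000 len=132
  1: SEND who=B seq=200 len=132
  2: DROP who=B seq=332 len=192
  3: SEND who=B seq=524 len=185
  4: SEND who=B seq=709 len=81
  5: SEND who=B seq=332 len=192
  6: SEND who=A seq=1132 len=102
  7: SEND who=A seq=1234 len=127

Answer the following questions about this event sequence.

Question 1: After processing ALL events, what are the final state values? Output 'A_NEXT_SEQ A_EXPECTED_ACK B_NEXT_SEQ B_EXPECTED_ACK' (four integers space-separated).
Answer: 1361 790 790 1361

Derivation:
After event 0: A_seq=1132 A_ack=200 B_seq=200 B_ack=1132
After event 1: A_seq=1132 A_ack=332 B_seq=332 B_ack=1132
After event 2: A_seq=1132 A_ack=332 B_seq=524 B_ack=1132
After event 3: A_seq=1132 A_ack=332 B_seq=709 B_ack=1132
After event 4: A_seq=1132 A_ack=332 B_seq=790 B_ack=1132
After event 5: A_seq=1132 A_ack=790 B_seq=790 B_ack=1132
After event 6: A_seq=1234 A_ack=790 B_seq=790 B_ack=1234
After event 7: A_seq=1361 A_ack=790 B_seq=790 B_ack=1361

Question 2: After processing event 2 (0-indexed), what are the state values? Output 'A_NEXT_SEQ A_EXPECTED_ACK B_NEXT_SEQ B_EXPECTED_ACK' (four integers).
After event 0: A_seq=1132 A_ack=200 B_seq=200 B_ack=1132
After event 1: A_seq=1132 A_ack=332 B_seq=332 B_ack=1132
After event 2: A_seq=1132 A_ack=332 B_seq=524 B_ack=1132

1132 332 524 1132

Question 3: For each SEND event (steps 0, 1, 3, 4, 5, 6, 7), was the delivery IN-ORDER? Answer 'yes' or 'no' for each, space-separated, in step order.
Answer: yes yes no no yes yes yes

Derivation:
Step 0: SEND seq=1000 -> in-order
Step 1: SEND seq=200 -> in-order
Step 3: SEND seq=524 -> out-of-order
Step 4: SEND seq=709 -> out-of-order
Step 5: SEND seq=332 -> in-order
Step 6: SEND seq=1132 -> in-order
Step 7: SEND seq=1234 -> in-order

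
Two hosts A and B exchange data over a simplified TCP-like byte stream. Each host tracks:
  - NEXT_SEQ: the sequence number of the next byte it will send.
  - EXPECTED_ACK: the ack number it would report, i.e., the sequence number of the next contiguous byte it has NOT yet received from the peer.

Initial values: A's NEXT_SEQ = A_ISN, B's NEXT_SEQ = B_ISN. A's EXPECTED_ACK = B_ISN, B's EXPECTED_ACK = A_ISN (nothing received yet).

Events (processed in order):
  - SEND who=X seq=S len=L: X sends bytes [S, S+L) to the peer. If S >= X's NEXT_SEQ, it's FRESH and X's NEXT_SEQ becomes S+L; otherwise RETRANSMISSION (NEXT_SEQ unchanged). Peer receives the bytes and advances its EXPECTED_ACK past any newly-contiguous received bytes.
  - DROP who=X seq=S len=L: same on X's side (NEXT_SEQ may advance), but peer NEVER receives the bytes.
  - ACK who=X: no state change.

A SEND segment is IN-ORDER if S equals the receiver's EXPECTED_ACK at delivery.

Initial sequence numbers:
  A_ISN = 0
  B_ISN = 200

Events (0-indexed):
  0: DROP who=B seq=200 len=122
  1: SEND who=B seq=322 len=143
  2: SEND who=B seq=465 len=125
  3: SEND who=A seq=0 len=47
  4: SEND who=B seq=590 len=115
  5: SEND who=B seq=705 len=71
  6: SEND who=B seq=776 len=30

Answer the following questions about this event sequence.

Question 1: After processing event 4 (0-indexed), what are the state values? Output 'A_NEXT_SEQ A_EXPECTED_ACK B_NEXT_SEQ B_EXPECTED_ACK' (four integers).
After event 0: A_seq=0 A_ack=200 B_seq=322 B_ack=0
After event 1: A_seq=0 A_ack=200 B_seq=465 B_ack=0
After event 2: A_seq=0 A_ack=200 B_seq=590 B_ack=0
After event 3: A_seq=47 A_ack=200 B_seq=590 B_ack=47
After event 4: A_seq=47 A_ack=200 B_seq=705 B_ack=47

47 200 705 47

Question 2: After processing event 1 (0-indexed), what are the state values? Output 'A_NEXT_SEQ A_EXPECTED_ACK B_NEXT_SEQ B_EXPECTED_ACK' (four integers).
After event 0: A_seq=0 A_ack=200 B_seq=322 B_ack=0
After event 1: A_seq=0 A_ack=200 B_seq=465 B_ack=0

0 200 465 0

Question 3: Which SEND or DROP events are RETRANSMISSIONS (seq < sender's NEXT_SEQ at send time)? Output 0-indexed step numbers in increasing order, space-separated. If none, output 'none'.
Step 0: DROP seq=200 -> fresh
Step 1: SEND seq=322 -> fresh
Step 2: SEND seq=465 -> fresh
Step 3: SEND seq=0 -> fresh
Step 4: SEND seq=590 -> fresh
Step 5: SEND seq=705 -> fresh
Step 6: SEND seq=776 -> fresh

Answer: none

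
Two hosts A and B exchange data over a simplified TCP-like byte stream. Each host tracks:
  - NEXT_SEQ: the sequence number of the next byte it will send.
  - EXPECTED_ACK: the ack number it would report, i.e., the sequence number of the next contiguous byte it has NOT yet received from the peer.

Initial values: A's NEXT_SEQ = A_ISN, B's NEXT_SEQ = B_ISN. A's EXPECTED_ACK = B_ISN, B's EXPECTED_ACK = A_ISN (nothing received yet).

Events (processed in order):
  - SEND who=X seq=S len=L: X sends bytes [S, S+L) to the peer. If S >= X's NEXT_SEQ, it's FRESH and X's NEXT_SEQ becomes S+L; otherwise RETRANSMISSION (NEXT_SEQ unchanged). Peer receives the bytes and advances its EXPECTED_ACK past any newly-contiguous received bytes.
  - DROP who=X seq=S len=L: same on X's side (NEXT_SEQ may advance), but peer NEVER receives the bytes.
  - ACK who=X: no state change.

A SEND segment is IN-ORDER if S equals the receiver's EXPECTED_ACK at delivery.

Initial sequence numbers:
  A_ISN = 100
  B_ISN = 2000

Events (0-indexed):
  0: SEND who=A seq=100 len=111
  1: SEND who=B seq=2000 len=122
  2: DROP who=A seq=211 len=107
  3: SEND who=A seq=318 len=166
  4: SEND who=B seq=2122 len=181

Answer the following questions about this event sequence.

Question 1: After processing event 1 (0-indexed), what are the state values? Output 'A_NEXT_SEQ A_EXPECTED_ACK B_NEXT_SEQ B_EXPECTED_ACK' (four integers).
After event 0: A_seq=211 A_ack=2000 B_seq=2000 B_ack=211
After event 1: A_seq=211 A_ack=2122 B_seq=2122 B_ack=211

211 2122 2122 211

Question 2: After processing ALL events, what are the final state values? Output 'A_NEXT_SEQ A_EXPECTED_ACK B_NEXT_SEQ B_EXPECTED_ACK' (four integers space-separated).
After event 0: A_seq=211 A_ack=2000 B_seq=2000 B_ack=211
After event 1: A_seq=211 A_ack=2122 B_seq=2122 B_ack=211
After event 2: A_seq=318 A_ack=2122 B_seq=2122 B_ack=211
After event 3: A_seq=484 A_ack=2122 B_seq=2122 B_ack=211
After event 4: A_seq=484 A_ack=2303 B_seq=2303 B_ack=211

Answer: 484 2303 2303 211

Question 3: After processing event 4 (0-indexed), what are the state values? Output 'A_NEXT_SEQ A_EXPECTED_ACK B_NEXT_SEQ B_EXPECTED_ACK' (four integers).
After event 0: A_seq=211 A_ack=2000 B_seq=2000 B_ack=211
After event 1: A_seq=211 A_ack=2122 B_seq=2122 B_ack=211
After event 2: A_seq=318 A_ack=2122 B_seq=2122 B_ack=211
After event 3: A_seq=484 A_ack=2122 B_seq=2122 B_ack=211
After event 4: A_seq=484 A_ack=2303 B_seq=2303 B_ack=211

484 2303 2303 211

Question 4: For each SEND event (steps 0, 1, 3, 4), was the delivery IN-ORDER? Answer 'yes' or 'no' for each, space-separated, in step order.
Answer: yes yes no yes

Derivation:
Step 0: SEND seq=100 -> in-order
Step 1: SEND seq=2000 -> in-order
Step 3: SEND seq=318 -> out-of-order
Step 4: SEND seq=2122 -> in-order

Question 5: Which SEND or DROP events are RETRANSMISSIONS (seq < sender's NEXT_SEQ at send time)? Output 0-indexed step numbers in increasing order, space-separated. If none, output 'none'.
Step 0: SEND seq=100 -> fresh
Step 1: SEND seq=2000 -> fresh
Step 2: DROP seq=211 -> fresh
Step 3: SEND seq=318 -> fresh
Step 4: SEND seq=2122 -> fresh

Answer: none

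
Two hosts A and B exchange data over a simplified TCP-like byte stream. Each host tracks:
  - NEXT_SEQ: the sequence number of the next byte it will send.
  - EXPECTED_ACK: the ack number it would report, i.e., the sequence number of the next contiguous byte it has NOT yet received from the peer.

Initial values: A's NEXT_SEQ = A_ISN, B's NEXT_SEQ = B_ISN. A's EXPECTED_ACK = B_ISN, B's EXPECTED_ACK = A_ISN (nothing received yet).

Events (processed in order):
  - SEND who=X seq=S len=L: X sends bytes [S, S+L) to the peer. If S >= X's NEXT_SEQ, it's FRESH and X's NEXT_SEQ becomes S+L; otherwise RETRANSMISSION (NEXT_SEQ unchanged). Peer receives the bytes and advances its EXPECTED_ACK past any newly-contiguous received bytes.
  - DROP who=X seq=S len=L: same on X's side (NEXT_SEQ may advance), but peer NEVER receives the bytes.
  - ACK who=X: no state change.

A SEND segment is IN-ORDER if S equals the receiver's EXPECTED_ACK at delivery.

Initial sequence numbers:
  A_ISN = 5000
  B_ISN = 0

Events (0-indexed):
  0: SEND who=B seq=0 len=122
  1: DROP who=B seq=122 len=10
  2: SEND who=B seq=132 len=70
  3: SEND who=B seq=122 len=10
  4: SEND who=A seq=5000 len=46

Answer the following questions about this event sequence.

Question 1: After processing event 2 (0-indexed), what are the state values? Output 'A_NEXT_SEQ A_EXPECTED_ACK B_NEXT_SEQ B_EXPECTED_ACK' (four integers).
After event 0: A_seq=5000 A_ack=122 B_seq=122 B_ack=5000
After event 1: A_seq=5000 A_ack=122 B_seq=132 B_ack=5000
After event 2: A_seq=5000 A_ack=122 B_seq=202 B_ack=5000

5000 122 202 5000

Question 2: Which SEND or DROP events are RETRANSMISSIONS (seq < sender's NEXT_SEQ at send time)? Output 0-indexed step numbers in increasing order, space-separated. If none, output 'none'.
Step 0: SEND seq=0 -> fresh
Step 1: DROP seq=122 -> fresh
Step 2: SEND seq=132 -> fresh
Step 3: SEND seq=122 -> retransmit
Step 4: SEND seq=5000 -> fresh

Answer: 3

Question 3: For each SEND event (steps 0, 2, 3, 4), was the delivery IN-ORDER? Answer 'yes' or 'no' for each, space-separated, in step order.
Step 0: SEND seq=0 -> in-order
Step 2: SEND seq=132 -> out-of-order
Step 3: SEND seq=122 -> in-order
Step 4: SEND seq=5000 -> in-order

Answer: yes no yes yes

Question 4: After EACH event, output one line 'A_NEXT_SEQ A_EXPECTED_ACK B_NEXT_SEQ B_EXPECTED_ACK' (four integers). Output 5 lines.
5000 122 122 5000
5000 122 132 5000
5000 122 202 5000
5000 202 202 5000
5046 202 202 5046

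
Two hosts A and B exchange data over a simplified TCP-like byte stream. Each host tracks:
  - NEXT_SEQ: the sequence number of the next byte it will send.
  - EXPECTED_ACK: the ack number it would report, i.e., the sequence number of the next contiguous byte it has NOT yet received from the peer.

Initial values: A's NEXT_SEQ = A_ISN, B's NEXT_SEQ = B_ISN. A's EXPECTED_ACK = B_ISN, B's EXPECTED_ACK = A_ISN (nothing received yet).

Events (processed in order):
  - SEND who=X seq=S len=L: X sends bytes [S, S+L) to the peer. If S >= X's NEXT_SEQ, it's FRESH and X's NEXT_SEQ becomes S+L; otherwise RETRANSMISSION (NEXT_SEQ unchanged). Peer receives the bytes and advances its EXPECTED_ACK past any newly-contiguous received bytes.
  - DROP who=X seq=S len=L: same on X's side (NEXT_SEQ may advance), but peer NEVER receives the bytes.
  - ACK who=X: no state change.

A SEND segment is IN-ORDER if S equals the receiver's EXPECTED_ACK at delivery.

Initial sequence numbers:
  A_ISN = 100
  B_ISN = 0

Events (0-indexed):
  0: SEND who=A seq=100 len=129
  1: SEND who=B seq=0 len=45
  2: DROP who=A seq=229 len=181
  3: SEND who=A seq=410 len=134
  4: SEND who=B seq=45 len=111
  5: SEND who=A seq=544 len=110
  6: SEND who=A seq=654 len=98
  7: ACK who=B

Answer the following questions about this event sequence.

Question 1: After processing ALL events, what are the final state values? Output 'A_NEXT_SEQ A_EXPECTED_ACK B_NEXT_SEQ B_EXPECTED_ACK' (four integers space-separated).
After event 0: A_seq=229 A_ack=0 B_seq=0 B_ack=229
After event 1: A_seq=229 A_ack=45 B_seq=45 B_ack=229
After event 2: A_seq=410 A_ack=45 B_seq=45 B_ack=229
After event 3: A_seq=544 A_ack=45 B_seq=45 B_ack=229
After event 4: A_seq=544 A_ack=156 B_seq=156 B_ack=229
After event 5: A_seq=654 A_ack=156 B_seq=156 B_ack=229
After event 6: A_seq=752 A_ack=156 B_seq=156 B_ack=229
After event 7: A_seq=752 A_ack=156 B_seq=156 B_ack=229

Answer: 752 156 156 229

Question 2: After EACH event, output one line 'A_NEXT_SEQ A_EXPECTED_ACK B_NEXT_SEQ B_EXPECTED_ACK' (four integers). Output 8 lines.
229 0 0 229
229 45 45 229
410 45 45 229
544 45 45 229
544 156 156 229
654 156 156 229
752 156 156 229
752 156 156 229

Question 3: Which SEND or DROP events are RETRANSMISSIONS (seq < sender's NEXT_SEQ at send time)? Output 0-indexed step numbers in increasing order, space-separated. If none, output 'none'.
Step 0: SEND seq=100 -> fresh
Step 1: SEND seq=0 -> fresh
Step 2: DROP seq=229 -> fresh
Step 3: SEND seq=410 -> fresh
Step 4: SEND seq=45 -> fresh
Step 5: SEND seq=544 -> fresh
Step 6: SEND seq=654 -> fresh

Answer: none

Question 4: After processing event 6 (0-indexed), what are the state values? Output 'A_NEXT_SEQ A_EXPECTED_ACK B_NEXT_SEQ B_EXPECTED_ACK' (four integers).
After event 0: A_seq=229 A_ack=0 B_seq=0 B_ack=229
After event 1: A_seq=229 A_ack=45 B_seq=45 B_ack=229
After event 2: A_seq=410 A_ack=45 B_seq=45 B_ack=229
After event 3: A_seq=544 A_ack=45 B_seq=45 B_ack=229
After event 4: A_seq=544 A_ack=156 B_seq=156 B_ack=229
After event 5: A_seq=654 A_ack=156 B_seq=156 B_ack=229
After event 6: A_seq=752 A_ack=156 B_seq=156 B_ack=229

752 156 156 229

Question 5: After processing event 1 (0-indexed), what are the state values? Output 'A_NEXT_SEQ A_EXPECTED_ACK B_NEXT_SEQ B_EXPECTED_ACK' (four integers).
After event 0: A_seq=229 A_ack=0 B_seq=0 B_ack=229
After event 1: A_seq=229 A_ack=45 B_seq=45 B_ack=229

229 45 45 229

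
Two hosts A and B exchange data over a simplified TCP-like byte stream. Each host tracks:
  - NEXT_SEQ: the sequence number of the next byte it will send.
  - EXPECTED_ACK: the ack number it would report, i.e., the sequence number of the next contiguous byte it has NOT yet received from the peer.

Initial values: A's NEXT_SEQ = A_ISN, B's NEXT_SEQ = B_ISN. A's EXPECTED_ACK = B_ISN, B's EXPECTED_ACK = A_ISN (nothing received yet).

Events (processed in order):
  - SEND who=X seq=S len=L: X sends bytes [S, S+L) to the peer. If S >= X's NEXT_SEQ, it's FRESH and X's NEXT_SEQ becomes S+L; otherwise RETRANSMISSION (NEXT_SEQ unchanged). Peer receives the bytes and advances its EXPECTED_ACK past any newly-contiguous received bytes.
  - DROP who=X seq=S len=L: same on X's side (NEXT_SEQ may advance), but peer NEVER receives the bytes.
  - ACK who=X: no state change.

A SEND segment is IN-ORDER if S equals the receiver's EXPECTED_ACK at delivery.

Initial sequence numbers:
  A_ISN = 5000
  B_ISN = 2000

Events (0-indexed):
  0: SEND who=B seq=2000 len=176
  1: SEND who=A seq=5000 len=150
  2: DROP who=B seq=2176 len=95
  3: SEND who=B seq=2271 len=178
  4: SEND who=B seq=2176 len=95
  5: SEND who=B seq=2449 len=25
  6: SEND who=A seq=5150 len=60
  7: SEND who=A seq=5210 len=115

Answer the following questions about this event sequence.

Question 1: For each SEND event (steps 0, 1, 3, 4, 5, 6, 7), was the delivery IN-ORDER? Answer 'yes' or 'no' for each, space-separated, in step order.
Answer: yes yes no yes yes yes yes

Derivation:
Step 0: SEND seq=2000 -> in-order
Step 1: SEND seq=5000 -> in-order
Step 3: SEND seq=2271 -> out-of-order
Step 4: SEND seq=2176 -> in-order
Step 5: SEND seq=2449 -> in-order
Step 6: SEND seq=5150 -> in-order
Step 7: SEND seq=5210 -> in-order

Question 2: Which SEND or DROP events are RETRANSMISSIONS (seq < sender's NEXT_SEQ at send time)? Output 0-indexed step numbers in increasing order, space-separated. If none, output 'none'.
Answer: 4

Derivation:
Step 0: SEND seq=2000 -> fresh
Step 1: SEND seq=5000 -> fresh
Step 2: DROP seq=2176 -> fresh
Step 3: SEND seq=2271 -> fresh
Step 4: SEND seq=2176 -> retransmit
Step 5: SEND seq=2449 -> fresh
Step 6: SEND seq=5150 -> fresh
Step 7: SEND seq=5210 -> fresh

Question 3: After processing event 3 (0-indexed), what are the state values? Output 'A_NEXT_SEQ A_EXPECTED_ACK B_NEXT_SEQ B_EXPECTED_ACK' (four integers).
After event 0: A_seq=5000 A_ack=2176 B_seq=2176 B_ack=5000
After event 1: A_seq=5150 A_ack=2176 B_seq=2176 B_ack=5150
After event 2: A_seq=5150 A_ack=2176 B_seq=2271 B_ack=5150
After event 3: A_seq=5150 A_ack=2176 B_seq=2449 B_ack=5150

5150 2176 2449 5150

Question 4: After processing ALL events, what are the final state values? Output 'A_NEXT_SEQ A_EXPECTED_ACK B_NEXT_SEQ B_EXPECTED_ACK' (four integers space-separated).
Answer: 5325 2474 2474 5325

Derivation:
After event 0: A_seq=5000 A_ack=2176 B_seq=2176 B_ack=5000
After event 1: A_seq=5150 A_ack=2176 B_seq=2176 B_ack=5150
After event 2: A_seq=5150 A_ack=2176 B_seq=2271 B_ack=5150
After event 3: A_seq=5150 A_ack=2176 B_seq=2449 B_ack=5150
After event 4: A_seq=5150 A_ack=2449 B_seq=2449 B_ack=5150
After event 5: A_seq=5150 A_ack=2474 B_seq=2474 B_ack=5150
After event 6: A_seq=5210 A_ack=2474 B_seq=2474 B_ack=5210
After event 7: A_seq=5325 A_ack=2474 B_seq=2474 B_ack=5325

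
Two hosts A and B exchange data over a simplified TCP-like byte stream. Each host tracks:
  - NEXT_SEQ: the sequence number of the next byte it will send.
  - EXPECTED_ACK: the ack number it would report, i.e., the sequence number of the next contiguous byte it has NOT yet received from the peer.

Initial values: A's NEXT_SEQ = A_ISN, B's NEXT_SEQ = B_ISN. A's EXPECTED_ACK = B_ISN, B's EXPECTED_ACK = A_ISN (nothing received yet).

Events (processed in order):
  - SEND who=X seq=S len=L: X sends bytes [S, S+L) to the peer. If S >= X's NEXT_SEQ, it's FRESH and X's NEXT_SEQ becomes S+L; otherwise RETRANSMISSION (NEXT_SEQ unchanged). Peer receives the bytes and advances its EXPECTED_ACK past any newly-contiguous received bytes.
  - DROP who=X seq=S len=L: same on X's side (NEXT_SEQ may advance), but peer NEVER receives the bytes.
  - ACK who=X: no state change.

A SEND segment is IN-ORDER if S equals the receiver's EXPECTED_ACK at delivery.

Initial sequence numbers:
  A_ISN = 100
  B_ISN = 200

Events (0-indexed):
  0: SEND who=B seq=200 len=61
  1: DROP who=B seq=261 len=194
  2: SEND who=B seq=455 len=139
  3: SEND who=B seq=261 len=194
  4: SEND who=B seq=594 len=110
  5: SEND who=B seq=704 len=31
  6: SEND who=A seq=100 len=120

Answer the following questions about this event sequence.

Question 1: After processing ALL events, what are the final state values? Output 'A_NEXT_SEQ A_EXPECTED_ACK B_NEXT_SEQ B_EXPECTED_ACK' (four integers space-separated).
After event 0: A_seq=100 A_ack=261 B_seq=261 B_ack=100
After event 1: A_seq=100 A_ack=261 B_seq=455 B_ack=100
After event 2: A_seq=100 A_ack=261 B_seq=594 B_ack=100
After event 3: A_seq=100 A_ack=594 B_seq=594 B_ack=100
After event 4: A_seq=100 A_ack=704 B_seq=704 B_ack=100
After event 5: A_seq=100 A_ack=735 B_seq=735 B_ack=100
After event 6: A_seq=220 A_ack=735 B_seq=735 B_ack=220

Answer: 220 735 735 220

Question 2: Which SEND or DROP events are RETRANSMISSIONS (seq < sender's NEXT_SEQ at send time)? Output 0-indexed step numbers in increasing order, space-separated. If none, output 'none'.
Answer: 3

Derivation:
Step 0: SEND seq=200 -> fresh
Step 1: DROP seq=261 -> fresh
Step 2: SEND seq=455 -> fresh
Step 3: SEND seq=261 -> retransmit
Step 4: SEND seq=594 -> fresh
Step 5: SEND seq=704 -> fresh
Step 6: SEND seq=100 -> fresh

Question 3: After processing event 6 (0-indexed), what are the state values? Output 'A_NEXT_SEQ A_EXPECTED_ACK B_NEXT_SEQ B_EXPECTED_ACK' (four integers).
After event 0: A_seq=100 A_ack=261 B_seq=261 B_ack=100
After event 1: A_seq=100 A_ack=261 B_seq=455 B_ack=100
After event 2: A_seq=100 A_ack=261 B_seq=594 B_ack=100
After event 3: A_seq=100 A_ack=594 B_seq=594 B_ack=100
After event 4: A_seq=100 A_ack=704 B_seq=704 B_ack=100
After event 5: A_seq=100 A_ack=735 B_seq=735 B_ack=100
After event 6: A_seq=220 A_ack=735 B_seq=735 B_ack=220

220 735 735 220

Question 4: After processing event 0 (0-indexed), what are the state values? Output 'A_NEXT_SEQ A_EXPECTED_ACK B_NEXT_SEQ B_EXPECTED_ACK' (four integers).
After event 0: A_seq=100 A_ack=261 B_seq=261 B_ack=100

100 261 261 100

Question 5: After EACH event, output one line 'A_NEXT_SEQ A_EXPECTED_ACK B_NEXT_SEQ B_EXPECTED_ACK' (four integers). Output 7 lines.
100 261 261 100
100 261 455 100
100 261 594 100
100 594 594 100
100 704 704 100
100 735 735 100
220 735 735 220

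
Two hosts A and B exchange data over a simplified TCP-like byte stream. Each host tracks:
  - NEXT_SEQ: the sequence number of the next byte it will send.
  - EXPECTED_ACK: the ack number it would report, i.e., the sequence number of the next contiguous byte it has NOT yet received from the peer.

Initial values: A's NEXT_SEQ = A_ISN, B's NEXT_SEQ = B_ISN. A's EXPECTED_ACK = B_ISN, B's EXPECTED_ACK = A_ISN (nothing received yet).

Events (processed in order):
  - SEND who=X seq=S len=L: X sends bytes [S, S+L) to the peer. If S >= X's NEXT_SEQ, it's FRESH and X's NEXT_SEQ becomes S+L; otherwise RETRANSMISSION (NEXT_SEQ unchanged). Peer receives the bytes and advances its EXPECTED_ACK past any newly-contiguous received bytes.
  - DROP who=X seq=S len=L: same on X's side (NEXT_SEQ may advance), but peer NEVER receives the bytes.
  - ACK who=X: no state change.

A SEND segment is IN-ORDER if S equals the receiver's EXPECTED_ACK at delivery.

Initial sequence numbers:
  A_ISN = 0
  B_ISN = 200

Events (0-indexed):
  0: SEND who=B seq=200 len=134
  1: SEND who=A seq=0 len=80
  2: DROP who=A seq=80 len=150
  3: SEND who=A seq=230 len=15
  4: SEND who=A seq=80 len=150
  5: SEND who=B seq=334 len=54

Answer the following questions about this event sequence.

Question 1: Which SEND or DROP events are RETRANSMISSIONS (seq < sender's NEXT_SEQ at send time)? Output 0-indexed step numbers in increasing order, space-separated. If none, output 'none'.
Answer: 4

Derivation:
Step 0: SEND seq=200 -> fresh
Step 1: SEND seq=0 -> fresh
Step 2: DROP seq=80 -> fresh
Step 3: SEND seq=230 -> fresh
Step 4: SEND seq=80 -> retransmit
Step 5: SEND seq=334 -> fresh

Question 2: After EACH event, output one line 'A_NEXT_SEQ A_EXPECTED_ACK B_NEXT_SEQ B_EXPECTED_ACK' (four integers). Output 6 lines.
0 334 334 0
80 334 334 80
230 334 334 80
245 334 334 80
245 334 334 245
245 388 388 245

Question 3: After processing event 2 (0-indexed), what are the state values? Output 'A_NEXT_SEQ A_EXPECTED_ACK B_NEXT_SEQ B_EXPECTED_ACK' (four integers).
After event 0: A_seq=0 A_ack=334 B_seq=334 B_ack=0
After event 1: A_seq=80 A_ack=334 B_seq=334 B_ack=80
After event 2: A_seq=230 A_ack=334 B_seq=334 B_ack=80

230 334 334 80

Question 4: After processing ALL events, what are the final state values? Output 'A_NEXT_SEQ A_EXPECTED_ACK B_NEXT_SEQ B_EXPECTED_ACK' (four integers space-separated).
After event 0: A_seq=0 A_ack=334 B_seq=334 B_ack=0
After event 1: A_seq=80 A_ack=334 B_seq=334 B_ack=80
After event 2: A_seq=230 A_ack=334 B_seq=334 B_ack=80
After event 3: A_seq=245 A_ack=334 B_seq=334 B_ack=80
After event 4: A_seq=245 A_ack=334 B_seq=334 B_ack=245
After event 5: A_seq=245 A_ack=388 B_seq=388 B_ack=245

Answer: 245 388 388 245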